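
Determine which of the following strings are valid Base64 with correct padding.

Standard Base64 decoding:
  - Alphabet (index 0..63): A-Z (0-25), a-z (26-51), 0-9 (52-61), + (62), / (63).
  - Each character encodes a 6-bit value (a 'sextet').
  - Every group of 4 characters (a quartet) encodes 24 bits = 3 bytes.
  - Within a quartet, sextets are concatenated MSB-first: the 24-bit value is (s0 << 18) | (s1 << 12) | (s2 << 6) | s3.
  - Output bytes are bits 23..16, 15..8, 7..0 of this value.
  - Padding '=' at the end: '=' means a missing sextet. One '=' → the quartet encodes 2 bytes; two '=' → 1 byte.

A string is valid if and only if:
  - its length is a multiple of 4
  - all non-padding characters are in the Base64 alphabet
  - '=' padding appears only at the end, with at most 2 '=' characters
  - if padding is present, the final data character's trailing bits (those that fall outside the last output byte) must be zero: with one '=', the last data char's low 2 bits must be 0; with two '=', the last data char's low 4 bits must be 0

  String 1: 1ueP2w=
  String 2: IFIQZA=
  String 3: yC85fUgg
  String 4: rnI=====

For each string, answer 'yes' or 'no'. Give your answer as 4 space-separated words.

String 1: '1ueP2w=' → invalid (len=7 not mult of 4)
String 2: 'IFIQZA=' → invalid (len=7 not mult of 4)
String 3: 'yC85fUgg' → valid
String 4: 'rnI=====' → invalid (5 pad chars (max 2))

Answer: no no yes no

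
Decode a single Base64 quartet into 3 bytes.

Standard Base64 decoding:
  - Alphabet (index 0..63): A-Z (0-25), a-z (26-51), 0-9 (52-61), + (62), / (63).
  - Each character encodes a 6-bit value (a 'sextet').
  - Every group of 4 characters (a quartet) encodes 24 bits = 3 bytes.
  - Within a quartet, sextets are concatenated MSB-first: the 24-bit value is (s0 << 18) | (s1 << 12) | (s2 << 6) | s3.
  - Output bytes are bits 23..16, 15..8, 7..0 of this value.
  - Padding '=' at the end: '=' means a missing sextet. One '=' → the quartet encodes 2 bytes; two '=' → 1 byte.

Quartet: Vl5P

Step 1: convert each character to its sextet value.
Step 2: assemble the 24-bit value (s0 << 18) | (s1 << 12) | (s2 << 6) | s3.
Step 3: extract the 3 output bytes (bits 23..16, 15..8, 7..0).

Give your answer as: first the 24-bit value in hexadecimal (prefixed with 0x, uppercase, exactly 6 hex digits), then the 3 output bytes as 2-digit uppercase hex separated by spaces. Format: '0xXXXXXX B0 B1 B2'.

Answer: 0x565E4F 56 5E 4F

Derivation:
Sextets: V=21, l=37, 5=57, P=15
24-bit: (21<<18) | (37<<12) | (57<<6) | 15
      = 0x540000 | 0x025000 | 0x000E40 | 0x00000F
      = 0x565E4F
Bytes: (v>>16)&0xFF=56, (v>>8)&0xFF=5E, v&0xFF=4F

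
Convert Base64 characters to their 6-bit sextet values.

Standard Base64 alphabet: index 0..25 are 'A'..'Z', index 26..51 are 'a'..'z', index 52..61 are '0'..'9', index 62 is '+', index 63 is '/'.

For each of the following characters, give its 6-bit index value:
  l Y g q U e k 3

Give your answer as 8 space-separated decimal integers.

'l': a..z range, 26 + ord('l') − ord('a') = 37
'Y': A..Z range, ord('Y') − ord('A') = 24
'g': a..z range, 26 + ord('g') − ord('a') = 32
'q': a..z range, 26 + ord('q') − ord('a') = 42
'U': A..Z range, ord('U') − ord('A') = 20
'e': a..z range, 26 + ord('e') − ord('a') = 30
'k': a..z range, 26 + ord('k') − ord('a') = 36
'3': 0..9 range, 52 + ord('3') − ord('0') = 55

Answer: 37 24 32 42 20 30 36 55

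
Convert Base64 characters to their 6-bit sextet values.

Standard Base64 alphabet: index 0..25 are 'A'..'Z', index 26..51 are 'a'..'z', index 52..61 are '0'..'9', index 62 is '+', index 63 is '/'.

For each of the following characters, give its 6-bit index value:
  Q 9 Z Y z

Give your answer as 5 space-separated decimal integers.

Answer: 16 61 25 24 51

Derivation:
'Q': A..Z range, ord('Q') − ord('A') = 16
'9': 0..9 range, 52 + ord('9') − ord('0') = 61
'Z': A..Z range, ord('Z') − ord('A') = 25
'Y': A..Z range, ord('Y') − ord('A') = 24
'z': a..z range, 26 + ord('z') − ord('a') = 51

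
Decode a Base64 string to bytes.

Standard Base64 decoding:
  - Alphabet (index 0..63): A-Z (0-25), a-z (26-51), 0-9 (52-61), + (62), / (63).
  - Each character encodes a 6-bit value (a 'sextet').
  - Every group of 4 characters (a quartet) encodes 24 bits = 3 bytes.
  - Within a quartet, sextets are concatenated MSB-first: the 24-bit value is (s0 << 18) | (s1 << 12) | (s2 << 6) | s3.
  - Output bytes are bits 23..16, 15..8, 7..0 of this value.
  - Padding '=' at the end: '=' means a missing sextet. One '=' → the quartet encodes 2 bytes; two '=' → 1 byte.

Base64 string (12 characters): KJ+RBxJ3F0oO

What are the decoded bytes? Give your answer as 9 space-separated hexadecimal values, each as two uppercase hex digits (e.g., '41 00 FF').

After char 0 ('K'=10): chars_in_quartet=1 acc=0xA bytes_emitted=0
After char 1 ('J'=9): chars_in_quartet=2 acc=0x289 bytes_emitted=0
After char 2 ('+'=62): chars_in_quartet=3 acc=0xA27E bytes_emitted=0
After char 3 ('R'=17): chars_in_quartet=4 acc=0x289F91 -> emit 28 9F 91, reset; bytes_emitted=3
After char 4 ('B'=1): chars_in_quartet=1 acc=0x1 bytes_emitted=3
After char 5 ('x'=49): chars_in_quartet=2 acc=0x71 bytes_emitted=3
After char 6 ('J'=9): chars_in_quartet=3 acc=0x1C49 bytes_emitted=3
After char 7 ('3'=55): chars_in_quartet=4 acc=0x71277 -> emit 07 12 77, reset; bytes_emitted=6
After char 8 ('F'=5): chars_in_quartet=1 acc=0x5 bytes_emitted=6
After char 9 ('0'=52): chars_in_quartet=2 acc=0x174 bytes_emitted=6
After char 10 ('o'=40): chars_in_quartet=3 acc=0x5D28 bytes_emitted=6
After char 11 ('O'=14): chars_in_quartet=4 acc=0x174A0E -> emit 17 4A 0E, reset; bytes_emitted=9

Answer: 28 9F 91 07 12 77 17 4A 0E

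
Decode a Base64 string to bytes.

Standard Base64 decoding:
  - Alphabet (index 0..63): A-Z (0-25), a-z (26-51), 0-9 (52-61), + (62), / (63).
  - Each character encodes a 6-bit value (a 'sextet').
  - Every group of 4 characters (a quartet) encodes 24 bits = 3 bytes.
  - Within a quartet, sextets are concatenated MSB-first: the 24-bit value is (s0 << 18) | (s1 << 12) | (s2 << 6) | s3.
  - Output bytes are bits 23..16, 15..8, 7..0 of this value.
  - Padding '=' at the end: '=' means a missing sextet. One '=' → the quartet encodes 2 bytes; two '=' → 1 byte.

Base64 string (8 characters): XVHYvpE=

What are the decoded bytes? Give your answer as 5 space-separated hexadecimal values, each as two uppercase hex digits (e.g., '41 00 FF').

Answer: 5D 51 D8 BE 91

Derivation:
After char 0 ('X'=23): chars_in_quartet=1 acc=0x17 bytes_emitted=0
After char 1 ('V'=21): chars_in_quartet=2 acc=0x5D5 bytes_emitted=0
After char 2 ('H'=7): chars_in_quartet=3 acc=0x17547 bytes_emitted=0
After char 3 ('Y'=24): chars_in_quartet=4 acc=0x5D51D8 -> emit 5D 51 D8, reset; bytes_emitted=3
After char 4 ('v'=47): chars_in_quartet=1 acc=0x2F bytes_emitted=3
After char 5 ('p'=41): chars_in_quartet=2 acc=0xBE9 bytes_emitted=3
After char 6 ('E'=4): chars_in_quartet=3 acc=0x2FA44 bytes_emitted=3
Padding '=': partial quartet acc=0x2FA44 -> emit BE 91; bytes_emitted=5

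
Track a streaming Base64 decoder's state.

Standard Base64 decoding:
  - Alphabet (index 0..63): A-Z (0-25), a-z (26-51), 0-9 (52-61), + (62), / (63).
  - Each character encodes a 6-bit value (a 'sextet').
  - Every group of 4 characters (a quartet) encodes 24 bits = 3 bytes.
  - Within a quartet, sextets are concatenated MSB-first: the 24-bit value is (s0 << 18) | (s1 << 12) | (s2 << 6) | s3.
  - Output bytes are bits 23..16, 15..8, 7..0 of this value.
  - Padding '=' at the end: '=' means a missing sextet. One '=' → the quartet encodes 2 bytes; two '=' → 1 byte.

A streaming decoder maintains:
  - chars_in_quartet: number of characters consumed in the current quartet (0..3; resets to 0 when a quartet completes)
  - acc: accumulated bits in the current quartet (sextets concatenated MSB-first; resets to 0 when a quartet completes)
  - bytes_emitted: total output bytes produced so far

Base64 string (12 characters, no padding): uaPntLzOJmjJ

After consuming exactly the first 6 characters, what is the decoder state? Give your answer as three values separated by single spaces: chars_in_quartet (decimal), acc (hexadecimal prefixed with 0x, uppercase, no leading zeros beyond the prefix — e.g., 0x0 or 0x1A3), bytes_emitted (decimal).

After char 0 ('u'=46): chars_in_quartet=1 acc=0x2E bytes_emitted=0
After char 1 ('a'=26): chars_in_quartet=2 acc=0xB9A bytes_emitted=0
After char 2 ('P'=15): chars_in_quartet=3 acc=0x2E68F bytes_emitted=0
After char 3 ('n'=39): chars_in_quartet=4 acc=0xB9A3E7 -> emit B9 A3 E7, reset; bytes_emitted=3
After char 4 ('t'=45): chars_in_quartet=1 acc=0x2D bytes_emitted=3
After char 5 ('L'=11): chars_in_quartet=2 acc=0xB4B bytes_emitted=3

Answer: 2 0xB4B 3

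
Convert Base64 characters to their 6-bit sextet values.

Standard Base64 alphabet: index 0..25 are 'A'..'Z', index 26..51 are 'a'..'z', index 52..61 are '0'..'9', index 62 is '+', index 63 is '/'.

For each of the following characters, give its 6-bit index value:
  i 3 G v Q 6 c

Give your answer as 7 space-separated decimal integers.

'i': a..z range, 26 + ord('i') − ord('a') = 34
'3': 0..9 range, 52 + ord('3') − ord('0') = 55
'G': A..Z range, ord('G') − ord('A') = 6
'v': a..z range, 26 + ord('v') − ord('a') = 47
'Q': A..Z range, ord('Q') − ord('A') = 16
'6': 0..9 range, 52 + ord('6') − ord('0') = 58
'c': a..z range, 26 + ord('c') − ord('a') = 28

Answer: 34 55 6 47 16 58 28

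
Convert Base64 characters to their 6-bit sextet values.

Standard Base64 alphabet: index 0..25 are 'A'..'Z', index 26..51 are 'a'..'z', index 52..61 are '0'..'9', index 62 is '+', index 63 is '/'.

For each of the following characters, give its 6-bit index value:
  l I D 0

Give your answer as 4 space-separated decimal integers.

'l': a..z range, 26 + ord('l') − ord('a') = 37
'I': A..Z range, ord('I') − ord('A') = 8
'D': A..Z range, ord('D') − ord('A') = 3
'0': 0..9 range, 52 + ord('0') − ord('0') = 52

Answer: 37 8 3 52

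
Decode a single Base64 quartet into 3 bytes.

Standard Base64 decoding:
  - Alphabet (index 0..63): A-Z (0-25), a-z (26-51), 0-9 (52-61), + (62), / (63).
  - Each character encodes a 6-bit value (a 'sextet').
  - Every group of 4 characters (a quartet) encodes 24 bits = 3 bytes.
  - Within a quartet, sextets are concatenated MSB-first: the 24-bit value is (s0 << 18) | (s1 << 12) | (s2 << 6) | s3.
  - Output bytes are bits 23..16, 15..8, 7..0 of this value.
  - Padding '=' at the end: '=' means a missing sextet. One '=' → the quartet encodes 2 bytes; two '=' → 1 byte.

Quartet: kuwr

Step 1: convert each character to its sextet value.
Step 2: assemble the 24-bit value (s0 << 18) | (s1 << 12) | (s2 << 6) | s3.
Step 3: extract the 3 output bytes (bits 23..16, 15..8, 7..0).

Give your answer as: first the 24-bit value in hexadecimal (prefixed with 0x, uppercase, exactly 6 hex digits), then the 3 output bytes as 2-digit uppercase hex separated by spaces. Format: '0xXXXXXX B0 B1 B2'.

Answer: 0x92EC2B 92 EC 2B

Derivation:
Sextets: k=36, u=46, w=48, r=43
24-bit: (36<<18) | (46<<12) | (48<<6) | 43
      = 0x900000 | 0x02E000 | 0x000C00 | 0x00002B
      = 0x92EC2B
Bytes: (v>>16)&0xFF=92, (v>>8)&0xFF=EC, v&0xFF=2B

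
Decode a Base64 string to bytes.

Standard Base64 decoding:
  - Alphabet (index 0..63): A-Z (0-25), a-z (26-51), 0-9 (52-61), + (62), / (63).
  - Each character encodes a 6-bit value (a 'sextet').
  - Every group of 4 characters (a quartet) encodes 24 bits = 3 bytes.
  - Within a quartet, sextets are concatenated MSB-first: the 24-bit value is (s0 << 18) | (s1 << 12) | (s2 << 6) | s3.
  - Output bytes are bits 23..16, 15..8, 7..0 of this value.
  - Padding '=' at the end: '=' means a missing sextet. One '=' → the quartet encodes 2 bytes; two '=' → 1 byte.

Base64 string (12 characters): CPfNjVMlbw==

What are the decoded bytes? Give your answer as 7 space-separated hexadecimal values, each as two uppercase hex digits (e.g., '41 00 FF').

After char 0 ('C'=2): chars_in_quartet=1 acc=0x2 bytes_emitted=0
After char 1 ('P'=15): chars_in_quartet=2 acc=0x8F bytes_emitted=0
After char 2 ('f'=31): chars_in_quartet=3 acc=0x23DF bytes_emitted=0
After char 3 ('N'=13): chars_in_quartet=4 acc=0x8F7CD -> emit 08 F7 CD, reset; bytes_emitted=3
After char 4 ('j'=35): chars_in_quartet=1 acc=0x23 bytes_emitted=3
After char 5 ('V'=21): chars_in_quartet=2 acc=0x8D5 bytes_emitted=3
After char 6 ('M'=12): chars_in_quartet=3 acc=0x2354C bytes_emitted=3
After char 7 ('l'=37): chars_in_quartet=4 acc=0x8D5325 -> emit 8D 53 25, reset; bytes_emitted=6
After char 8 ('b'=27): chars_in_quartet=1 acc=0x1B bytes_emitted=6
After char 9 ('w'=48): chars_in_quartet=2 acc=0x6F0 bytes_emitted=6
Padding '==': partial quartet acc=0x6F0 -> emit 6F; bytes_emitted=7

Answer: 08 F7 CD 8D 53 25 6F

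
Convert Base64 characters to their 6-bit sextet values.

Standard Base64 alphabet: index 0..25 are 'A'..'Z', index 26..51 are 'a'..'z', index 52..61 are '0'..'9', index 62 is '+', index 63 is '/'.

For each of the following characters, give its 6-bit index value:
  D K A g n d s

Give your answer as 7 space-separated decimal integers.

Answer: 3 10 0 32 39 29 44

Derivation:
'D': A..Z range, ord('D') − ord('A') = 3
'K': A..Z range, ord('K') − ord('A') = 10
'A': A..Z range, ord('A') − ord('A') = 0
'g': a..z range, 26 + ord('g') − ord('a') = 32
'n': a..z range, 26 + ord('n') − ord('a') = 39
'd': a..z range, 26 + ord('d') − ord('a') = 29
's': a..z range, 26 + ord('s') − ord('a') = 44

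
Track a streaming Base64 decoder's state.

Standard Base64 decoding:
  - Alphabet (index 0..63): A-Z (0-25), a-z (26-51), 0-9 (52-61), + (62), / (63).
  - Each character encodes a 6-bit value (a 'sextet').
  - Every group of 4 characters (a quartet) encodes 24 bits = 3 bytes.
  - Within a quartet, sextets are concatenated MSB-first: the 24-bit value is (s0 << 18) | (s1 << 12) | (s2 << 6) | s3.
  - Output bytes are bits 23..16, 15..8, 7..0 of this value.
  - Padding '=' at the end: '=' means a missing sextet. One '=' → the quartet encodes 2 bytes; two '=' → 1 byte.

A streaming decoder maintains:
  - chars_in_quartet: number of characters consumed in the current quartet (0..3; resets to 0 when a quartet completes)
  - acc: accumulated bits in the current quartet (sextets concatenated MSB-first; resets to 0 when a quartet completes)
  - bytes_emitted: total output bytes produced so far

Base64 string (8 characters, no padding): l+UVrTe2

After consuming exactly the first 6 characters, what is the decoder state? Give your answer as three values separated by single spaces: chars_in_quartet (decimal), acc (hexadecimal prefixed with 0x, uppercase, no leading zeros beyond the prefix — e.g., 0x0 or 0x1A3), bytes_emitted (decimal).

Answer: 2 0xAD3 3

Derivation:
After char 0 ('l'=37): chars_in_quartet=1 acc=0x25 bytes_emitted=0
After char 1 ('+'=62): chars_in_quartet=2 acc=0x97E bytes_emitted=0
After char 2 ('U'=20): chars_in_quartet=3 acc=0x25F94 bytes_emitted=0
After char 3 ('V'=21): chars_in_quartet=4 acc=0x97E515 -> emit 97 E5 15, reset; bytes_emitted=3
After char 4 ('r'=43): chars_in_quartet=1 acc=0x2B bytes_emitted=3
After char 5 ('T'=19): chars_in_quartet=2 acc=0xAD3 bytes_emitted=3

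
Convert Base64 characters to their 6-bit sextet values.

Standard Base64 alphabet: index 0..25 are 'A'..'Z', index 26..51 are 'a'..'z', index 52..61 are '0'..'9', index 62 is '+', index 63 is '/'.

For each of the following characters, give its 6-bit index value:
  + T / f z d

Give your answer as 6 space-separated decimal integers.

Answer: 62 19 63 31 51 29

Derivation:
'+': index 62
'T': A..Z range, ord('T') − ord('A') = 19
'/': index 63
'f': a..z range, 26 + ord('f') − ord('a') = 31
'z': a..z range, 26 + ord('z') − ord('a') = 51
'd': a..z range, 26 + ord('d') − ord('a') = 29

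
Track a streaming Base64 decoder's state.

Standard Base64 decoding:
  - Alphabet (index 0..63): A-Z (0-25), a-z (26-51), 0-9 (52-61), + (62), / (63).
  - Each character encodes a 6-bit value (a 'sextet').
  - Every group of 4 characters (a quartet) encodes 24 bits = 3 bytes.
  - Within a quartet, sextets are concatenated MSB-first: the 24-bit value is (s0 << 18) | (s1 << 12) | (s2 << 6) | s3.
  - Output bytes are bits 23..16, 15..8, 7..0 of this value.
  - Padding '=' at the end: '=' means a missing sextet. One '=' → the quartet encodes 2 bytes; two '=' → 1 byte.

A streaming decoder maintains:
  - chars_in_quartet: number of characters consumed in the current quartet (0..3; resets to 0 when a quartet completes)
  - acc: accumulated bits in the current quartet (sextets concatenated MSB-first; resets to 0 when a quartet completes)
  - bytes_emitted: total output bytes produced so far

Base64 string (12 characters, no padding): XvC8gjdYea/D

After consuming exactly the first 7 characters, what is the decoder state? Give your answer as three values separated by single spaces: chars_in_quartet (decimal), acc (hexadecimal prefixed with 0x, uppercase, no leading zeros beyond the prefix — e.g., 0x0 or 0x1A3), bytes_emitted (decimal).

After char 0 ('X'=23): chars_in_quartet=1 acc=0x17 bytes_emitted=0
After char 1 ('v'=47): chars_in_quartet=2 acc=0x5EF bytes_emitted=0
After char 2 ('C'=2): chars_in_quartet=3 acc=0x17BC2 bytes_emitted=0
After char 3 ('8'=60): chars_in_quartet=4 acc=0x5EF0BC -> emit 5E F0 BC, reset; bytes_emitted=3
After char 4 ('g'=32): chars_in_quartet=1 acc=0x20 bytes_emitted=3
After char 5 ('j'=35): chars_in_quartet=2 acc=0x823 bytes_emitted=3
After char 6 ('d'=29): chars_in_quartet=3 acc=0x208DD bytes_emitted=3

Answer: 3 0x208DD 3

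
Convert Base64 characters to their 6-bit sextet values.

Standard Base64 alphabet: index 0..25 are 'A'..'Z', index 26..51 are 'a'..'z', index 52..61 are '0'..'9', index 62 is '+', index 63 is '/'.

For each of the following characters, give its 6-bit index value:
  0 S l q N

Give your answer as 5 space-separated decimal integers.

'0': 0..9 range, 52 + ord('0') − ord('0') = 52
'S': A..Z range, ord('S') − ord('A') = 18
'l': a..z range, 26 + ord('l') − ord('a') = 37
'q': a..z range, 26 + ord('q') − ord('a') = 42
'N': A..Z range, ord('N') − ord('A') = 13

Answer: 52 18 37 42 13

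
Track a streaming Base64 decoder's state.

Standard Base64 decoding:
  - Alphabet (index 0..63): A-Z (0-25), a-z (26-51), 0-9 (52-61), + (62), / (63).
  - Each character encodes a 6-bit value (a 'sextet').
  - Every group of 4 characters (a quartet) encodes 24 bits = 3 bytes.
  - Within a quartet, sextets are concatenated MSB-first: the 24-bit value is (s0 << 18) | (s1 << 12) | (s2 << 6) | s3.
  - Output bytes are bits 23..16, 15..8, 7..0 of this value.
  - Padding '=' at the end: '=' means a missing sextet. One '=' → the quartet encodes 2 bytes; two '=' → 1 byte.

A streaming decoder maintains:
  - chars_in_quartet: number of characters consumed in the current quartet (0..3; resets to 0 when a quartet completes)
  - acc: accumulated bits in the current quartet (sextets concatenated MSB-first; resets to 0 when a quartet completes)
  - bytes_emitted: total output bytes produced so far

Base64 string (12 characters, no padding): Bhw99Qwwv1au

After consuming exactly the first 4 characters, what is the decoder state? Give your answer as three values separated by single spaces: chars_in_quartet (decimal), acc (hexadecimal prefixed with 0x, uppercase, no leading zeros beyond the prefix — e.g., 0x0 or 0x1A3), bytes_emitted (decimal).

After char 0 ('B'=1): chars_in_quartet=1 acc=0x1 bytes_emitted=0
After char 1 ('h'=33): chars_in_quartet=2 acc=0x61 bytes_emitted=0
After char 2 ('w'=48): chars_in_quartet=3 acc=0x1870 bytes_emitted=0
After char 3 ('9'=61): chars_in_quartet=4 acc=0x61C3D -> emit 06 1C 3D, reset; bytes_emitted=3

Answer: 0 0x0 3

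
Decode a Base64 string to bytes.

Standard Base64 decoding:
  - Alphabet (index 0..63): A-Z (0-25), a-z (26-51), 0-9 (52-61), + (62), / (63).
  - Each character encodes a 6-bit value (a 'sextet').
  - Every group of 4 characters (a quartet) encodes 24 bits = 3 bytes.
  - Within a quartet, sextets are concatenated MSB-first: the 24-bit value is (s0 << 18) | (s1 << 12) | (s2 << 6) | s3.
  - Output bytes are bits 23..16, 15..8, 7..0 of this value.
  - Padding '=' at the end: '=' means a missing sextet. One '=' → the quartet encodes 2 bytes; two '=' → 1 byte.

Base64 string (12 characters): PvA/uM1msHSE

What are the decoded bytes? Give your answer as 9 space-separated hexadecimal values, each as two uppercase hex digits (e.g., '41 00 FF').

After char 0 ('P'=15): chars_in_quartet=1 acc=0xF bytes_emitted=0
After char 1 ('v'=47): chars_in_quartet=2 acc=0x3EF bytes_emitted=0
After char 2 ('A'=0): chars_in_quartet=3 acc=0xFBC0 bytes_emitted=0
After char 3 ('/'=63): chars_in_quartet=4 acc=0x3EF03F -> emit 3E F0 3F, reset; bytes_emitted=3
After char 4 ('u'=46): chars_in_quartet=1 acc=0x2E bytes_emitted=3
After char 5 ('M'=12): chars_in_quartet=2 acc=0xB8C bytes_emitted=3
After char 6 ('1'=53): chars_in_quartet=3 acc=0x2E335 bytes_emitted=3
After char 7 ('m'=38): chars_in_quartet=4 acc=0xB8CD66 -> emit B8 CD 66, reset; bytes_emitted=6
After char 8 ('s'=44): chars_in_quartet=1 acc=0x2C bytes_emitted=6
After char 9 ('H'=7): chars_in_quartet=2 acc=0xB07 bytes_emitted=6
After char 10 ('S'=18): chars_in_quartet=3 acc=0x2C1D2 bytes_emitted=6
After char 11 ('E'=4): chars_in_quartet=4 acc=0xB07484 -> emit B0 74 84, reset; bytes_emitted=9

Answer: 3E F0 3F B8 CD 66 B0 74 84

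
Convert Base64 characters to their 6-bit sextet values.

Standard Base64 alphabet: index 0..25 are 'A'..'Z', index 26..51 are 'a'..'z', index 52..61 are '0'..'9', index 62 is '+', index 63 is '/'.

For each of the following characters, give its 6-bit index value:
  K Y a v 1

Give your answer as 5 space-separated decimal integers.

'K': A..Z range, ord('K') − ord('A') = 10
'Y': A..Z range, ord('Y') − ord('A') = 24
'a': a..z range, 26 + ord('a') − ord('a') = 26
'v': a..z range, 26 + ord('v') − ord('a') = 47
'1': 0..9 range, 52 + ord('1') − ord('0') = 53

Answer: 10 24 26 47 53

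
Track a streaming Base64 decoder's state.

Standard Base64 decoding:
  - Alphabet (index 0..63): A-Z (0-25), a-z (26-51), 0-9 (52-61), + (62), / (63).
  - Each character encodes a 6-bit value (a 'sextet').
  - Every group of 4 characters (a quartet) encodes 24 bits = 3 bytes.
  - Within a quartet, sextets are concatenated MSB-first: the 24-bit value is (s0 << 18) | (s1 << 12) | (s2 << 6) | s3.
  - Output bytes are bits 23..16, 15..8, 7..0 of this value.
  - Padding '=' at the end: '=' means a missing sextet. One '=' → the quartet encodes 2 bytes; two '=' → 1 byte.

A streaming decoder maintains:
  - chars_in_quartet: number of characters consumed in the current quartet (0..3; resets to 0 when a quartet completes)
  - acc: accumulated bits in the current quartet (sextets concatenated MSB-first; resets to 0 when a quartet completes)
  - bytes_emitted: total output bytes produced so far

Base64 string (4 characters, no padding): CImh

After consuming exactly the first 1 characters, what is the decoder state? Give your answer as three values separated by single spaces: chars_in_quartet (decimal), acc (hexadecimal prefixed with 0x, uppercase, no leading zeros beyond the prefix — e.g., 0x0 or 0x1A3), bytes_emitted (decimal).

After char 0 ('C'=2): chars_in_quartet=1 acc=0x2 bytes_emitted=0

Answer: 1 0x2 0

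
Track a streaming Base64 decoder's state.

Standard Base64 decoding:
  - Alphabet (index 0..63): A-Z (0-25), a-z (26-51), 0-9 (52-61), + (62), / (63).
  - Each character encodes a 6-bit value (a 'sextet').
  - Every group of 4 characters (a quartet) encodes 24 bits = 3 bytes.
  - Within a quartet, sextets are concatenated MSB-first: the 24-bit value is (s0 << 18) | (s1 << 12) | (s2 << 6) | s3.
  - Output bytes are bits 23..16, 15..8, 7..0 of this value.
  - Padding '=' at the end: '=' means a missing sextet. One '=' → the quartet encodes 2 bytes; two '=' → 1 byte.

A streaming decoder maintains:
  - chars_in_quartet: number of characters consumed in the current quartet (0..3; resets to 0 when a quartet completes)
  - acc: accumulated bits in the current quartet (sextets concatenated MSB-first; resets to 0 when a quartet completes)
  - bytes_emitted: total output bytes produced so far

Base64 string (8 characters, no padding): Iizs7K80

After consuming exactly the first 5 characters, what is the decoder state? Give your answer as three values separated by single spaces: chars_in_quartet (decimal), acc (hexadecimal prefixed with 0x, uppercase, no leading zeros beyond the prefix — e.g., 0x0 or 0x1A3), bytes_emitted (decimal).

Answer: 1 0x3B 3

Derivation:
After char 0 ('I'=8): chars_in_quartet=1 acc=0x8 bytes_emitted=0
After char 1 ('i'=34): chars_in_quartet=2 acc=0x222 bytes_emitted=0
After char 2 ('z'=51): chars_in_quartet=3 acc=0x88B3 bytes_emitted=0
After char 3 ('s'=44): chars_in_quartet=4 acc=0x222CEC -> emit 22 2C EC, reset; bytes_emitted=3
After char 4 ('7'=59): chars_in_quartet=1 acc=0x3B bytes_emitted=3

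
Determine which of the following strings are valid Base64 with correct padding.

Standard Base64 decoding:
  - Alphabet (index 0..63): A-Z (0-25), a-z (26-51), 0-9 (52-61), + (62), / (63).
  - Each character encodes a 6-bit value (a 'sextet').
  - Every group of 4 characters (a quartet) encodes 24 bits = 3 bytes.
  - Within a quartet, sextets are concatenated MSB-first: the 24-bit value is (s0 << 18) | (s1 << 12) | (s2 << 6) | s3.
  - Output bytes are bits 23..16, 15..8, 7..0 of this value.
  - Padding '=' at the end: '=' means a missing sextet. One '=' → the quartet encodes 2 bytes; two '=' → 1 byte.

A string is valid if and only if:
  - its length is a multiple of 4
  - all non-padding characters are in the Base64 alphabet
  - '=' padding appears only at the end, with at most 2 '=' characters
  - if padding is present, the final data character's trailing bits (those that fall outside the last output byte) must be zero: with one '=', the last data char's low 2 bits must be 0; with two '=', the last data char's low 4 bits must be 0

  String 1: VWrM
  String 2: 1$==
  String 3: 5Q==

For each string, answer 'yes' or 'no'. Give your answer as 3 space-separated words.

String 1: 'VWrM' → valid
String 2: '1$==' → invalid (bad char(s): ['$'])
String 3: '5Q==' → valid

Answer: yes no yes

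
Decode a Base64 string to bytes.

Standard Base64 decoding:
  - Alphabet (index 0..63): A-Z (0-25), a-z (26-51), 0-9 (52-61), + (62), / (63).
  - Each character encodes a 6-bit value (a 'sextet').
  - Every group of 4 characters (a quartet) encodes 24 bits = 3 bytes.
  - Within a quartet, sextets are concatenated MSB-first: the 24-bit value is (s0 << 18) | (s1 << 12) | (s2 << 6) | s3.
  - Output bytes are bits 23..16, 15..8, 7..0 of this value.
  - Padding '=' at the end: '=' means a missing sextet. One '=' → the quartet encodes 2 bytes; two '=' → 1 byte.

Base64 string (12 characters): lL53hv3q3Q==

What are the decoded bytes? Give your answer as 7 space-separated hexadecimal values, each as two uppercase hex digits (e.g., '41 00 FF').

Answer: 94 BE 77 86 FD EA DD

Derivation:
After char 0 ('l'=37): chars_in_quartet=1 acc=0x25 bytes_emitted=0
After char 1 ('L'=11): chars_in_quartet=2 acc=0x94B bytes_emitted=0
After char 2 ('5'=57): chars_in_quartet=3 acc=0x252F9 bytes_emitted=0
After char 3 ('3'=55): chars_in_quartet=4 acc=0x94BE77 -> emit 94 BE 77, reset; bytes_emitted=3
After char 4 ('h'=33): chars_in_quartet=1 acc=0x21 bytes_emitted=3
After char 5 ('v'=47): chars_in_quartet=2 acc=0x86F bytes_emitted=3
After char 6 ('3'=55): chars_in_quartet=3 acc=0x21BF7 bytes_emitted=3
After char 7 ('q'=42): chars_in_quartet=4 acc=0x86FDEA -> emit 86 FD EA, reset; bytes_emitted=6
After char 8 ('3'=55): chars_in_quartet=1 acc=0x37 bytes_emitted=6
After char 9 ('Q'=16): chars_in_quartet=2 acc=0xDD0 bytes_emitted=6
Padding '==': partial quartet acc=0xDD0 -> emit DD; bytes_emitted=7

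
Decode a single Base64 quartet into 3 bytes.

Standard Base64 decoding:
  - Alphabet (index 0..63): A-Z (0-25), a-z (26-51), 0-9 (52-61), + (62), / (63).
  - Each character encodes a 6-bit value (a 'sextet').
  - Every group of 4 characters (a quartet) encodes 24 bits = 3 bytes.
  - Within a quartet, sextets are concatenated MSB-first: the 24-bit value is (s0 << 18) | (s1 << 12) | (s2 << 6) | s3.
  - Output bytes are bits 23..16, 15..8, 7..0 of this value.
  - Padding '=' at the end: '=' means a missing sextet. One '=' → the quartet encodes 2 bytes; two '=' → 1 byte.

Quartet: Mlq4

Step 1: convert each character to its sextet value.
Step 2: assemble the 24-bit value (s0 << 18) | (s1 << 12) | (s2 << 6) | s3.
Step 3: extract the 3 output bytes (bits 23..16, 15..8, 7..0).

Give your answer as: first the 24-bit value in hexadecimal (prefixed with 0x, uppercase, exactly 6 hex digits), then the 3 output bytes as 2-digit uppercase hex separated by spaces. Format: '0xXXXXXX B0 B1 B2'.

Sextets: M=12, l=37, q=42, 4=56
24-bit: (12<<18) | (37<<12) | (42<<6) | 56
      = 0x300000 | 0x025000 | 0x000A80 | 0x000038
      = 0x325AB8
Bytes: (v>>16)&0xFF=32, (v>>8)&0xFF=5A, v&0xFF=B8

Answer: 0x325AB8 32 5A B8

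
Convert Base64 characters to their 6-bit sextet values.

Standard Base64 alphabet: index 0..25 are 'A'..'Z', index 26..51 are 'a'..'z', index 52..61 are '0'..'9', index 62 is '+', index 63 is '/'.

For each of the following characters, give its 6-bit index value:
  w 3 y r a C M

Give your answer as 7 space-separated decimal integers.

'w': a..z range, 26 + ord('w') − ord('a') = 48
'3': 0..9 range, 52 + ord('3') − ord('0') = 55
'y': a..z range, 26 + ord('y') − ord('a') = 50
'r': a..z range, 26 + ord('r') − ord('a') = 43
'a': a..z range, 26 + ord('a') − ord('a') = 26
'C': A..Z range, ord('C') − ord('A') = 2
'M': A..Z range, ord('M') − ord('A') = 12

Answer: 48 55 50 43 26 2 12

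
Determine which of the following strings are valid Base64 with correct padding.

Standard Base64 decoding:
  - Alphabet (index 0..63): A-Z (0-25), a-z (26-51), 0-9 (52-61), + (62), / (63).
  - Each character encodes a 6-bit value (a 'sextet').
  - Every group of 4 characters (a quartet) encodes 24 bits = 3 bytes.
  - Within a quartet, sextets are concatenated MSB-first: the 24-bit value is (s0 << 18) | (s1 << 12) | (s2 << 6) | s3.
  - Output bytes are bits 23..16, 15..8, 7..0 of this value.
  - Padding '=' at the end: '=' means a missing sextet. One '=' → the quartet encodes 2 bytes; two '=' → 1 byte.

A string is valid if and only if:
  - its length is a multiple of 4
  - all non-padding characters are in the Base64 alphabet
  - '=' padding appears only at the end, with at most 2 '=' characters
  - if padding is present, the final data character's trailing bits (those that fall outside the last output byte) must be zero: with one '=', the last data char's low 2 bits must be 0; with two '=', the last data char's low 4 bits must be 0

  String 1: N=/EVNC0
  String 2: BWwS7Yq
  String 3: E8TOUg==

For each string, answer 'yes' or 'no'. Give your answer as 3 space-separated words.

String 1: 'N=/EVNC0' → invalid (bad char(s): ['=']; '=' in middle)
String 2: 'BWwS7Yq' → invalid (len=7 not mult of 4)
String 3: 'E8TOUg==' → valid

Answer: no no yes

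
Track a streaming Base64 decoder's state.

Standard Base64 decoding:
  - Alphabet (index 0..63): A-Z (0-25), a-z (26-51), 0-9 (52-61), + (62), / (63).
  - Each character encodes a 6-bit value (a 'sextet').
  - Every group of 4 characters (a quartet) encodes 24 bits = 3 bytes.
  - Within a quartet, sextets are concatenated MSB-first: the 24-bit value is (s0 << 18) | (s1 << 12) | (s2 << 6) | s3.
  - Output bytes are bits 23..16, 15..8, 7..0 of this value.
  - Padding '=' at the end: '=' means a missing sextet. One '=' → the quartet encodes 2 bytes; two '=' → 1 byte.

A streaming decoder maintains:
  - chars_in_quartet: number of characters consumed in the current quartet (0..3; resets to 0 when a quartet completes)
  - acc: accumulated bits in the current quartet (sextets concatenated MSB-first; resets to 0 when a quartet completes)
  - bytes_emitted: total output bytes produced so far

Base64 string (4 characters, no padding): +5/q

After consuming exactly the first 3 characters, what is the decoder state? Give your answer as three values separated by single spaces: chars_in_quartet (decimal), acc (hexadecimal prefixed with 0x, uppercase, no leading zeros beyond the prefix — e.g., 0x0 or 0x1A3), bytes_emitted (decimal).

Answer: 3 0x3EE7F 0

Derivation:
After char 0 ('+'=62): chars_in_quartet=1 acc=0x3E bytes_emitted=0
After char 1 ('5'=57): chars_in_quartet=2 acc=0xFB9 bytes_emitted=0
After char 2 ('/'=63): chars_in_quartet=3 acc=0x3EE7F bytes_emitted=0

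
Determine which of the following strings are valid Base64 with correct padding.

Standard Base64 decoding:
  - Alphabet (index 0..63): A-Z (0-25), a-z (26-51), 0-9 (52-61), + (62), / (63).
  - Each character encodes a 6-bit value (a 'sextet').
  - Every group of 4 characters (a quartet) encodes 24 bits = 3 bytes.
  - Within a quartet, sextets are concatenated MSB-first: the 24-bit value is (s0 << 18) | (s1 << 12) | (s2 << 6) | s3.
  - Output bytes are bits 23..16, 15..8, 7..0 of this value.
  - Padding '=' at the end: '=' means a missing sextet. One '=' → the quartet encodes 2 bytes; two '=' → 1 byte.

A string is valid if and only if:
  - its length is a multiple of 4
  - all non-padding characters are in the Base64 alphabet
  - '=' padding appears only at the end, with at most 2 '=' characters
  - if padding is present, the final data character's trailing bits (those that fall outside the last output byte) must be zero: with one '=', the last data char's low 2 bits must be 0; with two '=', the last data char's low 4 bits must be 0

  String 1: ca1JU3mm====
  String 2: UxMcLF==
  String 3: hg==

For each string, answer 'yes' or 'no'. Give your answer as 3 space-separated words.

String 1: 'ca1JU3mm====' → invalid (4 pad chars (max 2))
String 2: 'UxMcLF==' → invalid (bad trailing bits)
String 3: 'hg==' → valid

Answer: no no yes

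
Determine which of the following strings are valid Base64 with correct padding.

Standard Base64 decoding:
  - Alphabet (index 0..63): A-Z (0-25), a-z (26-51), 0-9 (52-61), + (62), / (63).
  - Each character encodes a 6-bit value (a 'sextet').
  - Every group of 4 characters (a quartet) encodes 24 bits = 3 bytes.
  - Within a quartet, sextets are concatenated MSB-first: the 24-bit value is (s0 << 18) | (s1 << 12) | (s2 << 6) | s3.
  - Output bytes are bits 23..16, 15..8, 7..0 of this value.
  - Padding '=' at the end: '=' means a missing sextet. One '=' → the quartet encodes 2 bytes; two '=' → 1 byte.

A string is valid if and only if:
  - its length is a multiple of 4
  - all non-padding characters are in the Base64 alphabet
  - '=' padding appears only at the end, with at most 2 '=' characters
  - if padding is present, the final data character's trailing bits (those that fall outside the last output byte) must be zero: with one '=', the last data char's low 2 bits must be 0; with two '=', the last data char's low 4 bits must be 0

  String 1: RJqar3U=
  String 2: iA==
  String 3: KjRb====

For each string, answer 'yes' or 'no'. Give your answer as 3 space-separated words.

Answer: yes yes no

Derivation:
String 1: 'RJqar3U=' → valid
String 2: 'iA==' → valid
String 3: 'KjRb====' → invalid (4 pad chars (max 2))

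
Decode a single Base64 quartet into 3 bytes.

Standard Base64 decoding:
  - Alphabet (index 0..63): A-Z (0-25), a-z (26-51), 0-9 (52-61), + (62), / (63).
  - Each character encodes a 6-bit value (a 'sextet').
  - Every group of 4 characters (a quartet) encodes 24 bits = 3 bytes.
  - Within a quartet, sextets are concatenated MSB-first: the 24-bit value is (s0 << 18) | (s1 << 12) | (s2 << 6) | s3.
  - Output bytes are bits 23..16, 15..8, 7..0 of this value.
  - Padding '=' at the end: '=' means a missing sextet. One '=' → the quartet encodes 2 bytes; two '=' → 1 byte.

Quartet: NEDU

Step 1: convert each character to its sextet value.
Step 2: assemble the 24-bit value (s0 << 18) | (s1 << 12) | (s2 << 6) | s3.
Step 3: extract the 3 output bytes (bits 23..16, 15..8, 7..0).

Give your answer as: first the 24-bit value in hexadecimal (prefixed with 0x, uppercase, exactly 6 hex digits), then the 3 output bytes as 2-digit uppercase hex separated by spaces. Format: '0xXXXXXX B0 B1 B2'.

Sextets: N=13, E=4, D=3, U=20
24-bit: (13<<18) | (4<<12) | (3<<6) | 20
      = 0x340000 | 0x004000 | 0x0000C0 | 0x000014
      = 0x3440D4
Bytes: (v>>16)&0xFF=34, (v>>8)&0xFF=40, v&0xFF=D4

Answer: 0x3440D4 34 40 D4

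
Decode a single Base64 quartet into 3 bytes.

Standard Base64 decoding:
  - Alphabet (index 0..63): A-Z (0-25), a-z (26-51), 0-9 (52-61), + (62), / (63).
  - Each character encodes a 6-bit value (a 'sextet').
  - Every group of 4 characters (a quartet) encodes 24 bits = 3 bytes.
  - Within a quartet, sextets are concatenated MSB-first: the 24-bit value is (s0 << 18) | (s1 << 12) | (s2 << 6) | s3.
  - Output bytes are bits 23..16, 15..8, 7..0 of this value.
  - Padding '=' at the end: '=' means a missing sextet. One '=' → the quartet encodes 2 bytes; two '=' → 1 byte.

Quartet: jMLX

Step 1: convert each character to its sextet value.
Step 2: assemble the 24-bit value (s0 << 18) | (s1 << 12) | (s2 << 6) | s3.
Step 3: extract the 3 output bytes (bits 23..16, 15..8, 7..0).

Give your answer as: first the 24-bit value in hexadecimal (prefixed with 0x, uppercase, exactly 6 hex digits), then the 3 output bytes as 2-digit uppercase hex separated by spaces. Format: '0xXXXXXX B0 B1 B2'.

Answer: 0x8CC2D7 8C C2 D7

Derivation:
Sextets: j=35, M=12, L=11, X=23
24-bit: (35<<18) | (12<<12) | (11<<6) | 23
      = 0x8C0000 | 0x00C000 | 0x0002C0 | 0x000017
      = 0x8CC2D7
Bytes: (v>>16)&0xFF=8C, (v>>8)&0xFF=C2, v&0xFF=D7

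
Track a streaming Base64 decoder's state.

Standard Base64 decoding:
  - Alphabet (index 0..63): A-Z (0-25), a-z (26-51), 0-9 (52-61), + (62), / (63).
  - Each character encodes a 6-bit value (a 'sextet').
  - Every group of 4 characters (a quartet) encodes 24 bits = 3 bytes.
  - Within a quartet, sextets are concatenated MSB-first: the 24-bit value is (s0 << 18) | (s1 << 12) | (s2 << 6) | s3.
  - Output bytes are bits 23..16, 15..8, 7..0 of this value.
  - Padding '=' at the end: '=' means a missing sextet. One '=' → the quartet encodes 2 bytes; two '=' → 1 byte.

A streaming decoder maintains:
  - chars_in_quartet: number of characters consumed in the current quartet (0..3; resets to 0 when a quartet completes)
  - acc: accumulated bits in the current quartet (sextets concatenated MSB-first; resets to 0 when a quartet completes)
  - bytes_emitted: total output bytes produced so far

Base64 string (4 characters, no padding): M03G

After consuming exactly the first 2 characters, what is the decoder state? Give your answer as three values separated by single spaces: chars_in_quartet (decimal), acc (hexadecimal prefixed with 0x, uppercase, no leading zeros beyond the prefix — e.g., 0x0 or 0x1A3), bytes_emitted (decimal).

After char 0 ('M'=12): chars_in_quartet=1 acc=0xC bytes_emitted=0
After char 1 ('0'=52): chars_in_quartet=2 acc=0x334 bytes_emitted=0

Answer: 2 0x334 0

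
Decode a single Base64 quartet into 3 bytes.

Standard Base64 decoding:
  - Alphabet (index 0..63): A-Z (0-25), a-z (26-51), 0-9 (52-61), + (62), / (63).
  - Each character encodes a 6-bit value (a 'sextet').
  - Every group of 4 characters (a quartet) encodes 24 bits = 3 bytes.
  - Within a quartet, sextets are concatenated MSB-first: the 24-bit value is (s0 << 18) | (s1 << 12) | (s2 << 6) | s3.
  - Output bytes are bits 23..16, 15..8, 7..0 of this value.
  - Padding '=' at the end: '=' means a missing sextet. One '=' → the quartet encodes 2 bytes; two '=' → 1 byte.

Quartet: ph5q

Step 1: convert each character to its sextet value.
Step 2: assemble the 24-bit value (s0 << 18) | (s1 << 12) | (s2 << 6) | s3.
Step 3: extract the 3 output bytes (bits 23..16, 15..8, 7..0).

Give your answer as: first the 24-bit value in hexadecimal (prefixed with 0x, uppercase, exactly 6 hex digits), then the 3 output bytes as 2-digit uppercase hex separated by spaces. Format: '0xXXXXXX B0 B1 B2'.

Answer: 0xA61E6A A6 1E 6A

Derivation:
Sextets: p=41, h=33, 5=57, q=42
24-bit: (41<<18) | (33<<12) | (57<<6) | 42
      = 0xA40000 | 0x021000 | 0x000E40 | 0x00002A
      = 0xA61E6A
Bytes: (v>>16)&0xFF=A6, (v>>8)&0xFF=1E, v&0xFF=6A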